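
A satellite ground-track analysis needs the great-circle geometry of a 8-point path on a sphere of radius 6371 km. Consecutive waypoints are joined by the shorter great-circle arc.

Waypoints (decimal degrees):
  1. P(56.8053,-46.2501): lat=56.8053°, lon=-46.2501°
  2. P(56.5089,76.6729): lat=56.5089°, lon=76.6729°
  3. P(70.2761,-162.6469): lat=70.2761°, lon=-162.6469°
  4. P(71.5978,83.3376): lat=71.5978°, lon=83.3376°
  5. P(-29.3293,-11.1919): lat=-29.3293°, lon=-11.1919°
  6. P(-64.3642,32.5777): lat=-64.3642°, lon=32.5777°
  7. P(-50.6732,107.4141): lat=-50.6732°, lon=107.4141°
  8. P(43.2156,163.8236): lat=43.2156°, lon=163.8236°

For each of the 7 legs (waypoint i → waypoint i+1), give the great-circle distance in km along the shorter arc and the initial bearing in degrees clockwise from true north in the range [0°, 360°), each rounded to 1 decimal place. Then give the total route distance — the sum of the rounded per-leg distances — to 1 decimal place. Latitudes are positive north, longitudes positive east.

Leg 1: dist=6421.0 km, bearing=33.2°
Leg 2: dist=5155.9 km, bearing=23.6°
Leg 3: dist=3536.7 km, bearing=326.8°
Leg 4: dist=13244.6 km, bearing=264.1°
Leg 5: dist=4941.4 km, bearing=154.7°
Leg 6: dist=4417.2 km, bearing=106.8°
Leg 7: dist=11776.8 km, bearing=39.1°
Total: 49493.6 km

Leg 1: φ1=0.9914395, φ2=0.9862664, Δφ=-0.0051732, Δλ=2.1454111 rad; a=sin²(Δφ/2)+cosφ1·cosφ2·sin²(Δλ/2)=0.2331593060; c=2·atan2(√a, √(1-a))=1.007848571; dist=6371·c=6421.003 ≈ 6421.0 km; running total=6421.0 km
Leg 1 bearing: y=sinΔλ·cosφ2=0.46318814, x=cosφ1·sinφ2-sinφ1·cosφ2·cosΔλ=0.70755984; θ=atan2(y, x)=33.2099° ≈ 33.2°
Leg 2: φ1=0.9862664, φ2=1.2265493, Δφ=0.2402830, Δλ=-4.1769185 rad; a=sin²(Δφ/2)+cosφ1·cosφ2·sin²(Δλ/2)=0.1549899597; c=2·atan2(√a, √(1-a))=0.809279531; dist=6371·c=5155.920 ≈ 5155.9 km; running total=11576.9 km
Leg 2 bearing: y=sinΔλ·cosφ2=0.29024930, x=cosφ1·sinφ2-sinφ1·cosφ2·cosΔλ=0.66304421; θ=atan2(y, x)=23.6415° ≈ 23.6°
Leg 3: φ1=1.2265493, φ2=1.2496173, Δφ=0.0230680, Δλ=4.2932394 rad; a=sin²(Δφ/2)+cosφ1·cosφ2·sin²(Δλ/2)=0.0750830821; c=2·atan2(√a, √(1-a))=0.555126385; dist=6371·c=3536.710 ≈ 3536.7 km; running total=15113.6 km
Leg 3 bearing: y=sinΔλ·cosφ2=-0.28835828, x=cosφ1·sinφ2-sinφ1·cosφ2·cosΔλ=0.44117112; θ=atan2(y, x)=-33.1694° <0 so +360° → 326.8306° ≈ 326.8°
Leg 4: φ1=1.2496173, φ2=-0.5118929, Δφ=-1.7615102, Δλ=-1.6498510 rad; a=sin²(Δφ/2)+cosφ1·cosφ2·sin²(Δλ/2)=0.7432576259; c=2·atan2(√a, √(1-a))=2.078893007; dist=6371·c=13244.627 ≈ 13244.6 km; running total=28358.2 km
Leg 4 bearing: y=sinΔλ·cosφ2=-0.86909604, x=cosφ1·sinφ2-sinφ1·cosφ2·cosΔλ=-0.08930279; θ=atan2(y, x)=-95.8668° <0 so +360° → 264.1332° ≈ 264.1°
Leg 5: φ1=-0.5118929, φ2=-1.1233672, Δφ=-0.6114744, Δλ=0.7639236 rad; a=sin²(Δφ/2)+cosφ1·cosφ2·sin²(Δλ/2)=0.1430043695; c=2·atan2(√a, √(1-a))=0.775614018; dist=6371·c=4941.437 ≈ 4941.4 km; running total=33299.6 km
Leg 5 bearing: y=sinΔλ·cosφ2=0.29928943, x=cosφ1·sinφ2-sinφ1·cosφ2·cosΔλ=-0.63296312; θ=atan2(y, x)=154.6934° ≈ 154.7°
Leg 6: φ1=-1.1233672, φ2=-0.8844142, Δφ=0.2389530, Δλ=1.3061416 rad; a=sin²(Δφ/2)+cosφ1·cosφ2·sin²(Δλ/2)=0.1154404380; c=2·atan2(√a, √(1-a))=0.693334616; dist=6371·c=4417.235 ≈ 4417.2 km; running total=37716.8 km
Leg 6 bearing: y=sinΔλ·cosφ2=0.61167766, x=cosφ1·sinφ2-sinφ1·cosφ2·cosΔλ=-0.18521936; θ=atan2(y, x)=106.8466° ≈ 106.8°
Leg 7: φ1=-0.8844142, φ2=0.7542545, Δφ=1.6386687, Δλ=0.9845315 rad; a=sin²(Δφ/2)+cosφ1·cosφ2·sin²(Δλ/2)=0.6370774185; c=2·atan2(√a, √(1-a))=1.848507084; dist=6371·c=11776.839 ≈ 11776.8 km; running total=49493.6 km
Leg 7 bearing: y=sinΔλ·cosφ2=0.60708505, x=cosφ1·sinφ2-sinφ1·cosφ2·cosΔλ=0.74584641; θ=atan2(y, x)=39.1440° ≈ 39.1°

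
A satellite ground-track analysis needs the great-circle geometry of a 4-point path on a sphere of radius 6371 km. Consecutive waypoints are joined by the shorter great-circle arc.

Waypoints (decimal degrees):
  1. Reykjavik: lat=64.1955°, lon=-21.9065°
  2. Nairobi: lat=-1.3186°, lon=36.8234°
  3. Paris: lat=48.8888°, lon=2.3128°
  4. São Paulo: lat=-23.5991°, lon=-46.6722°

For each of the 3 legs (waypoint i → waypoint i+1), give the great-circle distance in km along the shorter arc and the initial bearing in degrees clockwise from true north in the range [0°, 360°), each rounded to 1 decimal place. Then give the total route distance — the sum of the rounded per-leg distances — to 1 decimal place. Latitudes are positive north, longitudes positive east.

Leg 1: φ1=1.1204228, φ2=-0.0230139, Δφ=-1.1434368, Δλ=1.0250301 rad; a=sin²(Δφ/2)+cosφ1·cosφ2·sin²(Δλ/2)=0.3974117995; c=2·atan2(√a, √(1-a))=1.364152387; dist=6371·c=8691.015 ≈ 8691.0 km; running total=8691.0 km
Leg 1 bearing: y=sinΔλ·cosφ2=0.85450349, x=cosφ1·sinφ2-sinφ1·cosφ2·cosΔλ=-0.47720691; θ=atan2(y, x)=119.1817° ≈ 119.2°
Leg 2: φ1=-0.0230139, φ2=0.8532705, Δφ=0.8762844, Δλ=-0.6023236 rad; a=sin²(Δφ/2)+cosφ1·cosφ2·sin²(Δλ/2)=0.2378343982; c=2·atan2(√a, √(1-a))=1.018866824; dist=6371·c=6491.201 ≈ 6491.2 km; running total=15182.2 km
Leg 2 bearing: y=sinΔλ·cosφ2=-0.37252511, x=cosφ1·sinφ2-sinφ1·cosφ2·cosΔλ=0.76570349; θ=atan2(y, x)=-25.9435° <0 so +360° → 334.0565° ≈ 334.1°
Leg 3: φ1=0.8532705, φ2=-0.4118820, Δφ=-1.2651525, Δλ=-0.8549495 rad; a=sin²(Δφ/2)+cosφ1·cosφ2·sin²(Δλ/2)=0.4531048211; c=2·atan2(√a, √(1-a))=1.476867915; dist=6371·c=9409.125 ≈ 9409.1 km; running total=24591.3 km
Leg 3 bearing: y=sinΔλ·cosφ2=-0.69143506, x=cosφ1·sinφ2-sinφ1·cosφ2·cosΔλ=-0.71632459; θ=atan2(y, x)=-136.0129° <0 so +360° → 223.9871° ≈ 224.0°

Leg 1: dist=8691.0 km, bearing=119.2°
Leg 2: dist=6491.2 km, bearing=334.1°
Leg 3: dist=9409.1 km, bearing=224.0°
Total: 24591.3 km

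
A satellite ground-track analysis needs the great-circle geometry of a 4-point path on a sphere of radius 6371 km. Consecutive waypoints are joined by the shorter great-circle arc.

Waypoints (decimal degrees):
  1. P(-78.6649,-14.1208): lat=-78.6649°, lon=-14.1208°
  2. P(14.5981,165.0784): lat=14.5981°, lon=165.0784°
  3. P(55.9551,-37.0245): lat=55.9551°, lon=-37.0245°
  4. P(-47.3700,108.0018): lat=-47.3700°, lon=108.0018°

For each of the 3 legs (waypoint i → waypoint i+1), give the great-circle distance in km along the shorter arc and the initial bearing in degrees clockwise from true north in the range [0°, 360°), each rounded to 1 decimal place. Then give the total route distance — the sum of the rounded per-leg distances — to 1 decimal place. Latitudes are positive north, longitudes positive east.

Leg 1: dist=12891.1 km, bearing=179.1°
Leg 2: dist=11902.8 km, bearing=12.7°
Leg 3: dist=17454.7 km, bearing=83.0°
Total: 42248.6 km

Leg 1: φ1=-1.3729615, φ2=0.2547849, Δφ=1.6277464, Δλ=3.1276161 rad; a=sin²(Δφ/2)+cosφ1·cosφ2·sin²(Δλ/2)=0.7186521930; c=2·atan2(√a, √(1-a))=2.023395395; dist=6371·c=12891.052 ≈ 12891.1 km; running total=12891.1 km
Leg 1 bearing: y=sinΔλ·cosφ2=0.01352496, x=cosφ1·sinφ2-sinφ1·cosφ2·cosΔλ=-0.89921185; θ=atan2(y, x)=179.1383° ≈ 179.1°
Leg 2: φ1=0.2547849, φ2=0.9766007, Δφ=0.7218158, Δλ=-3.5273610 rad; a=sin²(Δφ/2)+cosφ1·cosφ2·sin²(Δλ/2)=0.6465583041; c=2·atan2(√a, √(1-a))=1.868281332; dist=6371·c=11902.820 ≈ 11902.8 km; running total=24793.9 km
Leg 2 bearing: y=sinΔλ·cosφ2=0.21065255, x=cosφ1·sinφ2-sinφ1·cosφ2·cosΔλ=0.93258145; θ=atan2(y, x)=12.7284° ≈ 12.7°
Leg 3: φ1=0.9766007, φ2=-0.8267625, Δφ=-1.8033632, Δλ=2.5311864 rad; a=sin²(Δφ/2)+cosφ1·cosφ2·sin²(Δλ/2)=0.9601623955; c=2·atan2(√a, √(1-a))=2.739706341; dist=6371·c=17454.669 ≈ 17454.7 km; running total=42248.6 km
Leg 3 bearing: y=sinΔλ·cosφ2=0.38820642, x=cosφ1·sinφ2-sinφ1·cosφ2·cosΔλ=0.04793800; θ=atan2(y, x)=82.9604° ≈ 83.0°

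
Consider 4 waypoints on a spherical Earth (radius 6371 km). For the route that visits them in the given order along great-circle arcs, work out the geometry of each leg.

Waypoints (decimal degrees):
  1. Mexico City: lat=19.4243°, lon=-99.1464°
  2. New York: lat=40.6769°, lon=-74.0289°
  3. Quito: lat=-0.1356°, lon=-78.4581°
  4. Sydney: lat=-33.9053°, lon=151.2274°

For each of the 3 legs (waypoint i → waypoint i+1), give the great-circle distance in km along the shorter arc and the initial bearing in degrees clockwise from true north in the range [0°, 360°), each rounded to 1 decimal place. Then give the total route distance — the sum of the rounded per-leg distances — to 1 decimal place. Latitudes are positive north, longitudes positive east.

Leg 1: φ1=0.3390180, φ2=0.7099458, Δφ=0.3709278, Δλ=0.4383831 rad; a=sin²(Δφ/2)+cosφ1·cosφ2·sin²(Δλ/2)=0.0678206762; c=2·atan2(√a, √(1-a))=0.526922726; dist=6371·c=3357.025 ≈ 3357.0 km; running total=3357.0 km
Leg 1 bearing: y=sinΔλ·cosφ2=0.32192140, x=cosφ1·sinφ2-sinφ1·cosφ2·cosΔλ=0.38632984; θ=atan2(y, x)=39.8038° ≈ 39.8°
Leg 2: φ1=0.7099458, φ2=-0.0023667, Δφ=-0.7123125, Δλ=-0.0773041 rad; a=sin²(Δφ/2)+cosφ1·cosφ2·sin²(Δλ/2)=0.1227062226; c=2·atan2(√a, √(1-a))=0.715770971; dist=6371·c=4560.177 ≈ 4560.2 km; running total=7917.2 km
Leg 2 bearing: y=sinΔλ·cosφ2=-0.07722694, x=cosφ1·sinφ2-sinφ1·cosφ2·cosΔλ=-0.65163918; θ=atan2(y, x)=-173.2413° <0 so +360° → 186.7587° ≈ 186.8°
Leg 3: φ1=-0.0023667, φ2=-0.5917591, Δφ=-0.5893925, Δλ=4.0087682 rad; a=sin²(Δφ/2)+cosφ1·cosφ2·sin²(Δλ/2)=0.7678242920; c=2·atan2(√a, √(1-a))=2.136071950; dist=6371·c=13608.914 ≈ 13608.9 km; running total=21526.1 km
Leg 3 bearing: y=sinΔλ·cosφ2=-0.63284886, x=cosφ1·sinφ2-sinφ1·cosφ2·cosΔλ=-0.55909115; θ=atan2(y, x)=-131.4590° <0 so +360° → 228.5410° ≈ 228.5°

Leg 1: dist=3357.0 km, bearing=39.8°
Leg 2: dist=4560.2 km, bearing=186.8°
Leg 3: dist=13608.9 km, bearing=228.5°
Total: 21526.1 km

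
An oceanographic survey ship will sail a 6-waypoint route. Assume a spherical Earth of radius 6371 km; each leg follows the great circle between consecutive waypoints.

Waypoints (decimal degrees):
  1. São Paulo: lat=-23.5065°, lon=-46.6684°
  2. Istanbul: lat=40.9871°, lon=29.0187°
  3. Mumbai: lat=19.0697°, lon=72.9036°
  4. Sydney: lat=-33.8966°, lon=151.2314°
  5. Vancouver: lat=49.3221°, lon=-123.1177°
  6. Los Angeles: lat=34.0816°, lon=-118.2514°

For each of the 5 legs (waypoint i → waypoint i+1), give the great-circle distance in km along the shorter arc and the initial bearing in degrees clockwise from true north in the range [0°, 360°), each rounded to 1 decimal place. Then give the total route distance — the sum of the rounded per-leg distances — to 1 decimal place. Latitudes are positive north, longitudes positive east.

Leg 1: dist=10584.8 km, bearing=47.3°
Leg 2: dist=4808.1 km, bearing=107.0°
Leg 3: dist=10157.3 km, bearing=125.6°
Leg 4: dist=12504.2 km, bearing=44.7°
Leg 5: dist=1741.2 km, bearing=164.9°
Total: 39795.6 km

Leg 1: φ1=-0.4102658, φ2=0.7153598, Δφ=1.1256257, Δλ=1.3209891 rad; a=sin²(Δφ/2)+cosφ1·cosφ2·sin²(Δλ/2)=0.5452379417; c=2·atan2(√a, √(1-a))=1.661396105; dist=6371·c=10584.755 ≈ 10584.8 km; running total=10584.8 km
Leg 1 bearing: y=sinΔλ·cosφ2=0.73142657, x=cosφ1·sinφ2-sinφ1·cosφ2·cosΔλ=0.67589147; θ=atan2(y, x)=47.2598° ≈ 47.3°
Leg 2: φ1=0.7153598, φ2=0.3328291, Δφ=-0.3825308, Δλ=0.7659360 rad; a=sin²(Δφ/2)+cosφ1·cosφ2·sin²(Δλ/2)=0.1357572530; c=2·atan2(√a, √(1-a))=0.754687743; dist=6371·c=4808.116 ≈ 4808.1 km; running total=15392.9 km
Leg 2 bearing: y=sinΔλ·cosφ2=0.65516970, x=cosφ1·sinφ2-sinφ1·cosφ2·cosΔλ=-0.20015381; θ=atan2(y, x)=106.9879° ≈ 107.0°
Leg 3: φ1=0.3328291, φ2=-0.5916073, Δφ=-0.9244363, Δλ=1.3670780 rad; a=sin²(Δφ/2)+cosφ1·cosφ2·sin²(Δλ/2)=0.5117483389; c=2·atan2(√a, √(1-a))=1.594295167; dist=6371·c=10157.255 ≈ 10157.3 km; running total=25550.2 km
Leg 3 bearing: y=sinΔλ·cosφ2=0.81288095, x=cosφ1·sinφ2-sinφ1·cosφ2·cosΔλ=-0.58195573; θ=atan2(y, x)=125.5995° ≈ 125.6°
Leg 4: φ1=-0.5916073, φ2=0.8608330, Δφ=1.4524403, Δλ=-4.7882951 rad; a=sin²(Δφ/2)+cosφ1·cosφ2·sin²(Δλ/2)=0.6909603368; c=2·atan2(√a, √(1-a))=1.962669945; dist=6371·c=12504.170 ≈ 12504.2 km; running total=38054.4 km
Leg 4 bearing: y=sinΔλ·cosφ2=0.64992906, x=cosφ1·sinφ2-sinφ1·cosφ2·cosΔλ=0.65706074; θ=atan2(y, x)=44.6874° ≈ 44.7°
Leg 5: φ1=0.8608330, φ2=0.5948361, Δφ=-0.2659969, Δλ=0.0849330 rad; a=sin²(Δφ/2)+cosφ1·cosφ2·sin²(Δλ/2)=0.0185575235; c=2·atan2(√a, √(1-a))=0.273301791; dist=6371·c=1741.206 ≈ 1741.2 km; running total=39795.6 km
Leg 5 bearing: y=sinΔλ·cosφ2=0.07026036, x=cosφ1·sinφ2-sinφ1·cosφ2·cosΔλ=-0.26060708; θ=atan2(y, x)=164.9116° ≈ 164.9°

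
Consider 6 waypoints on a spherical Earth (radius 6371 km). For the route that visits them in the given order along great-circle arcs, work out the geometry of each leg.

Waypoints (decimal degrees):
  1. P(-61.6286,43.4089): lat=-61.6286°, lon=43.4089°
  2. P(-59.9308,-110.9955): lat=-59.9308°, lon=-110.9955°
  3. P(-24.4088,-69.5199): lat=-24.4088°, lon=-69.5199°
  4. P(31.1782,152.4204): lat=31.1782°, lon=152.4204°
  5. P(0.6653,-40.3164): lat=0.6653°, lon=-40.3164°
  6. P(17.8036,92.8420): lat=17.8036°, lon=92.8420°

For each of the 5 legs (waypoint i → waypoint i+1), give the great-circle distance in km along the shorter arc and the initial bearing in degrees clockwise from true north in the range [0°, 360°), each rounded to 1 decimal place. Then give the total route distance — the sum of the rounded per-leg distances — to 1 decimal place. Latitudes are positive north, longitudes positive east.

Leg 1: φ1=-1.0756220, φ2=-1.0459898, Δφ=0.0296322, Δλ=-2.6948652 rad; a=sin²(Δφ/2)+cosφ1·cosφ2·sin²(Δλ/2)=0.2266265145; c=2·atan2(√a, √(1-a))=0.992322191; dist=6371·c=6322.085 ≈ 6322.1 km; running total=6322.1 km
Leg 1 bearing: y=sinΔλ·cosφ2=-0.21645996, x=cosφ1·sinφ2-sinφ1·cosφ2·cosΔλ=-0.80883424; θ=atan2(y, x)=-165.0176° <0 so +360° → 194.9824° ≈ 195.0°
Leg 2: φ1=-1.0459898, φ2=-0.4260139, Δφ=0.6199759, Δλ=0.7238858 rad; a=sin²(Δφ/2)+cosφ1·cosφ2·sin²(Δλ/2)=0.1502604109; c=2·atan2(√a, √(1-a))=0.796127866; dist=6371·c=5072.131 ≈ 5072.1 km; running total=11394.2 km
Leg 2 bearing: y=sinΔλ·cosφ2=0.60310470, x=cosφ1·sinφ2-sinφ1·cosφ2·cosΔλ=0.38339744; θ=atan2(y, x)=57.5556° ≈ 57.6°
Leg 3: φ1=-0.4260139, φ2=0.5441622, Δφ=0.9701762, Δλ=3.8735890 rad; a=sin²(Δφ/2)+cosφ1·cosφ2·sin²(Δλ/2)=0.8967289096; c=2·atan2(√a, √(1-a))=2.487265829; dist=6371·c=15846.371 ≈ 15846.4 km; running total=27240.6 km
Leg 3 bearing: y=sinΔλ·cosφ2=-0.57181945, x=cosφ1·sinφ2-sinφ1·cosφ2·cosΔλ=0.20843992; θ=atan2(y, x)=-69.9722° <0 so +360° → 290.0278° ≈ 290.0°
Leg 4: φ1=0.5441622, φ2=0.0116117, Δφ=-0.5325506, Δλ=-3.3638917 rad; a=sin²(Δφ/2)+cosφ1·cosφ2·sin²(Δλ/2)=0.9142205578; c=2·atan2(√a, √(1-a))=2.547114911; dist=6371·c=16227.669 ≈ 16227.7 km; running total=43468.3 km
Leg 4 bearing: y=sinΔλ·cosφ2=0.22045786, x=cosφ1·sinφ2-sinφ1·cosφ2·cosΔλ=0.51486275; θ=atan2(y, x)=23.1800° ≈ 23.2°
Leg 5: φ1=0.0116117, φ2=0.3107314, Δφ=0.2991198, Δλ=2.3240525 rad; a=sin²(Δφ/2)+cosφ1·cosφ2·sin²(Δλ/2)=0.8238330094; c=2·atan2(√a, √(1-a))=2.275313489; dist=6371·c=14496.022 ≈ 14496.0 km; running total=57964.3 km
Leg 5 bearing: y=sinΔλ·cosφ2=0.69453149, x=cosφ1·sinφ2-sinφ1·cosφ2·cosΔλ=0.31329657; θ=atan2(y, x)=65.7203° ≈ 65.7°

Leg 1: dist=6322.1 km, bearing=195.0°
Leg 2: dist=5072.1 km, bearing=57.6°
Leg 3: dist=15846.4 km, bearing=290.0°
Leg 4: dist=16227.7 km, bearing=23.2°
Leg 5: dist=14496.0 km, bearing=65.7°
Total: 57964.3 km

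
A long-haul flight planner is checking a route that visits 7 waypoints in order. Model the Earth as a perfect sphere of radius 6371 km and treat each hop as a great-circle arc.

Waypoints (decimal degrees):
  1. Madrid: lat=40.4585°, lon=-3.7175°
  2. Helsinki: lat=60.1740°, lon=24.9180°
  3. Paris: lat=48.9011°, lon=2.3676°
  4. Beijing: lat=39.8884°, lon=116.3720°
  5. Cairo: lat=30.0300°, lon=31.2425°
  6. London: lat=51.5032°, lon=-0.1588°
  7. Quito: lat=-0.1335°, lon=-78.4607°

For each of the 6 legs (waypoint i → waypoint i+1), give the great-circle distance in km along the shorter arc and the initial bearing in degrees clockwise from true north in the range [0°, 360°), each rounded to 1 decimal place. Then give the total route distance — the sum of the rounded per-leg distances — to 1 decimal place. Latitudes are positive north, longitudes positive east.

Leg 1: φ1=0.7061340, φ2=1.0502344, Δφ=0.3441004, Δλ=0.4997838 rad; a=sin²(Δφ/2)+cosφ1·cosφ2·sin²(Δλ/2)=0.0524542638; c=2·atan2(√a, √(1-a))=0.462160017; dist=6371·c=2944.421 ≈ 2944.4 km; running total=2944.4 km
Leg 1 bearing: y=sinΔλ·cosφ2=0.23835638, x=cosφ1·sinφ2-sinφ1·cosφ2·cosΔλ=0.37682555; θ=atan2(y, x)=32.3149° ≈ 32.3°
Leg 2: φ1=1.0502344, φ2=0.8534852, Δφ=-0.1967492, Δλ=-0.3935787 rad; a=sin²(Δφ/2)+cosφ1·cosφ2·sin²(Δλ/2)=0.0221452681; c=2·atan2(√a, √(1-a))=0.298735319; dist=6371·c=1903.243 ≈ 1903.2 km; running total=4847.6 km
Leg 2 bearing: y=sinΔλ·cosφ2=-0.25209521, x=cosφ1·sinφ2-sinφ1·cosφ2·cosΔλ=-0.15187964; θ=atan2(y, x)=-121.0677° <0 so +360° → 238.9323° ≈ 238.9°
Leg 3: φ1=0.8534852, φ2=0.6961839, Δφ=-0.1573013, Δλ=1.9897521 rad; a=sin²(Δφ/2)+cosφ1·cosφ2·sin²(Δλ/2)=0.3609625664; c=2·atan2(√a, √(1-a))=1.289006979; dist=6371·c=8212.263 ≈ 8212.3 km; running total=13059.9 km
Leg 3 bearing: y=sinΔλ·cosφ2=0.70093490, x=cosφ1·sinφ2-sinφ1·cosφ2·cosΔλ=0.65678356; θ=atan2(y, x)=46.8625° ≈ 46.9°
Leg 4: φ1=0.6961839, φ2=0.5241224, Δφ=-0.1720615, Δλ=-1.4857901 rad; a=sin²(Δφ/2)+cosφ1·cosφ2·sin²(Δλ/2)=0.3113303822; c=2·atan2(√a, √(1-a))=1.183874881; dist=6371·c=7542.467 ≈ 7542.5 km; running total=20602.4 km
Leg 4 bearing: y=sinΔλ·cosφ2=-0.86263734, x=cosφ1·sinφ2-sinφ1·cosφ2·cosΔλ=0.33685594; θ=atan2(y, x)=-68.6696° <0 so +360° → 291.3304° ≈ 291.3°
Leg 5: φ1=0.5241224, φ2=0.8989004, Δφ=0.3747780, Δλ=-0.5480561 rad; a=sin²(Δφ/2)+cosφ1·cosφ2·sin²(Δλ/2)=0.0741703974; c=2·atan2(√a, √(1-a))=0.551653287; dist=6371·c=3514.583 ≈ 3514.6 km; running total=24117.0 km
Leg 5 bearing: y=sinΔλ·cosφ2=-0.32432540, x=cosφ1·sinφ2-sinφ1·cosφ2·cosΔλ=0.41169118; θ=atan2(y, x)=-38.2306° <0 so +360° → 321.7694° ≈ 321.8°
Leg 6: φ1=0.8989004, φ2=-0.0023300, Δφ=-0.9012304, Δλ=-1.3666260 rad; a=sin²(Δφ/2)+cosφ1·cosφ2·sin²(Δλ/2)=0.4378074639; c=2·atan2(√a, √(1-a))=1.446088260; dist=6371·c=9213.028 ≈ 9213.0 km; running total=33330.0 km
Leg 6 bearing: y=sinΔλ·cosφ2=-0.97922688, x=cosφ1·sinφ2-sinφ1·cosφ2·cosΔλ=-0.16013456; θ=atan2(y, x)=-99.2875° <0 so +360° → 260.7125° ≈ 260.7°

Leg 1: dist=2944.4 km, bearing=32.3°
Leg 2: dist=1903.2 km, bearing=238.9°
Leg 3: dist=8212.3 km, bearing=46.9°
Leg 4: dist=7542.5 km, bearing=291.3°
Leg 5: dist=3514.6 km, bearing=321.8°
Leg 6: dist=9213.0 km, bearing=260.7°
Total: 33330.0 km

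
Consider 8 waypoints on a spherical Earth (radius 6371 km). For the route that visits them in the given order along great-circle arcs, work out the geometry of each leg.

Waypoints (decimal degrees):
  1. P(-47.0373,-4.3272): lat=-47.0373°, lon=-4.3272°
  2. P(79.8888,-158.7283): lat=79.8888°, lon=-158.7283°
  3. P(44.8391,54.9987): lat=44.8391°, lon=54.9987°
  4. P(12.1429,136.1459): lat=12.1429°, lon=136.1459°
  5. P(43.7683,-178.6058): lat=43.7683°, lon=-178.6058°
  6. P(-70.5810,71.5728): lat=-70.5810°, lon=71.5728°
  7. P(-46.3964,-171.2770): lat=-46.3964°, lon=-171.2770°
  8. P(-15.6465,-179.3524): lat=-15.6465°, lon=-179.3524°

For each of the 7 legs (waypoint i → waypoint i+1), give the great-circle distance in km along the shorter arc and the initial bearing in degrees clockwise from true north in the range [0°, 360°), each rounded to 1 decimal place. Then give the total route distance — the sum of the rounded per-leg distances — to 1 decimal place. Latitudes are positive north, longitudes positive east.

Leg 1: dist=16226.5 km, bearing=352.2°
Leg 2: dist=5982.1 km, bearing=330.8°
Leg 3: dist=8364.8 km, bearing=87.4°
Leg 4: dist=5561.7 km, bearing=42.0°
Leg 5: dist=15256.7 km, bearing=207.4°
Leg 6: dist=6078.9 km, bearing=131.2°
Leg 7: dist=3500.4 km, bearing=345.0°
Total: 60971.1 km

Leg 1: φ1=-0.8209558, φ2=1.3943226, Δφ=2.2152784, Δλ=-2.6948076 rad; a=sin²(Δφ/2)+cosφ1·cosφ2·sin²(Δλ/2)=0.9141674284; c=2·atan2(√a, √(1-a))=2.546925215; dist=6371·c=16226.461 ≈ 16226.5 km; running total=16226.5 km
Leg 1 bearing: y=sinΔλ·cosφ2=-0.07585358, x=cosφ1·sinφ2-sinφ1·cosφ2·cosΔλ=0.55507441; θ=atan2(y, x)=-7.7815° <0 so +360° → 352.2185° ≈ 352.2°
Leg 2: φ1=1.3943226, φ2=0.7825899, Δφ=-0.6117327, Δλ=3.7302399 rad; a=sin²(Δφ/2)+cosφ1·cosφ2·sin²(Δλ/2)=0.2046840410; c=2·atan2(√a, √(1-a))=0.938954607; dist=6371·c=5982.080 ≈ 5982.1 km; running total=22208.6 km
Leg 2 bearing: y=sinΔλ·cosφ2=-0.39371243, x=cosφ1·sinφ2-sinφ1·cosφ2·cosΔλ=0.70437523; θ=atan2(y, x)=-29.2031° <0 so +360° → 330.7969° ≈ 330.8°
Leg 3: φ1=0.7825899, φ2=0.2119336, Δφ=-0.5706563, Δλ=1.4162858 rad; a=sin²(Δφ/2)+cosφ1·cosφ2·sin²(Δλ/2)=0.3724965676; c=2·atan2(√a, √(1-a))=1.312941524; dist=6371·c=8364.750 ≈ 8364.8 km; running total=30573.4 km
Leg 3 bearing: y=sinΔλ·cosφ2=0.96597953, x=cosφ1·sinφ2-sinφ1·cosφ2·cosΔλ=0.04307017; θ=atan2(y, x)=87.4470° ≈ 87.4°
Leg 4: φ1=0.2119336, φ2=0.7639009, Δφ=0.5519674, Δλ=-5.4934535 rad; a=sin²(Δφ/2)+cosφ1·cosφ2·sin²(Δλ/2)=0.1787259883; c=2·atan2(√a, √(1-a))=0.872977343; dist=6371·c=5561.739 ≈ 5561.7 km; running total=36135.1 km
Leg 4 bearing: y=sinΔλ·cosφ2=0.51284036, x=cosφ1·sinφ2-sinφ1·cosφ2·cosΔλ=0.56932136; θ=atan2(y, x)=42.0123° ≈ 42.0°
Leg 5: φ1=0.7639009, φ2=-1.2318708, Δφ=-1.9957718, Δλ=4.3664403 rad; a=sin²(Δφ/2)+cosφ1·cosφ2·sin²(Δλ/2)=0.8669026766; c=2·atan2(√a, √(1-a))=2.394702844; dist=6371·c=15256.652 ≈ 15256.7 km; running total=51391.8 km
Leg 5 bearing: y=sinΔλ·cosφ2=-0.31277621, x=cosφ1·sinφ2-sinφ1·cosφ2·cosΔλ=-0.60307607; θ=atan2(y, x)=-152.5872° <0 so +360° → 207.4128° ≈ 207.4°
Leg 6: φ1=-1.2318708, φ2=-0.8097699, Δφ=0.4221009, Δλ=-4.2385286 rad; a=sin²(Δφ/2)+cosφ1·cosφ2·sin²(Δλ/2)=0.2108493097; c=2·atan2(√a, √(1-a))=0.954151269; dist=6371·c=6078.898 ≈ 6078.9 km; running total=57470.7 km
Leg 6 bearing: y=sinΔλ·cosφ2=0.61367315, x=cosφ1·sinφ2-sinφ1·cosφ2·cosΔλ=-0.53756188; θ=atan2(y, x)=131.2175° ≈ 131.2°
Leg 7: φ1=-0.8097699, φ2=-0.2730829, Δφ=0.5366870, Δλ=-0.1409423 rad; a=sin²(Δφ/2)+cosφ1·cosφ2·sin²(Δλ/2)=0.0735889788; c=2·atan2(√a, √(1-a))=0.549430523; dist=6371·c=3500.422 ≈ 3500.4 km; running total=60971.1 km
Leg 7 bearing: y=sinΔλ·cosφ2=-0.13527067, x=cosφ1·sinφ2-sinφ1·cosφ2·cosΔλ=0.50437725; θ=atan2(y, x)=-15.0131° <0 so +360° → 344.9869° ≈ 345.0°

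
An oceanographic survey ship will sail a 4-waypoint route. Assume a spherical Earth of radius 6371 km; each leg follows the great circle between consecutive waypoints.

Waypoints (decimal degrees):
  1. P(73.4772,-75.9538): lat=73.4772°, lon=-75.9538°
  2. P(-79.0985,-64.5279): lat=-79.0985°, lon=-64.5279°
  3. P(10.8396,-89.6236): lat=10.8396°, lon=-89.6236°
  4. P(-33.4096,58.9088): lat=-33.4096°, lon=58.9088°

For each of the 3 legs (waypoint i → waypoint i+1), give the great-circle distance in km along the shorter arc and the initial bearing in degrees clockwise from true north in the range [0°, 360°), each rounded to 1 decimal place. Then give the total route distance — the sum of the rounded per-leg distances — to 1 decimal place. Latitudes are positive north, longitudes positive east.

Leg 1: φ1=1.2824191, φ2=-1.3805293, Δφ=-2.6629483, Δλ=0.1994196 rad; a=sin²(Δφ/2)+cosφ1·cosφ2·sin²(Δλ/2)=0.9443430314; c=2·atan2(√a, √(1-a))=2.665267861; dist=6371·c=16980.422 ≈ 16980.4 km; running total=16980.4 km
Leg 1 bearing: y=sinΔλ·cosφ2=0.03746498, x=cosφ1·sinφ2-sinφ1·cosφ2·cosΔλ=-0.45698299; θ=atan2(y, x)=175.3132° ≈ 175.3°
Leg 2: φ1=-1.3805293, φ2=0.1891867, Δφ=1.5697160, Δλ=-0.4380026 rad; a=sin²(Δφ/2)+cosφ1·cosφ2·sin²(Δλ/2)=0.5082270089; c=2·atan2(√a, √(1-a))=1.587251087; dist=6371·c=10112.377 ≈ 10112.4 km; running total=27092.8 km
Leg 2 bearing: y=sinΔλ·cosφ2=-0.41656390, x=cosφ1·sinφ2-sinφ1·cosφ2·cosΔλ=0.90895753; θ=atan2(y, x)=-24.6214° <0 so +360° → 335.3786° ≈ 335.4°
Leg 3: φ1=0.1891867, φ2=-0.5831075, Δφ=-0.7722942, Δλ=2.5923794 rad; a=sin²(Δφ/2)+cosφ1·cosφ2·sin²(Δλ/2)=0.9014193905; c=2·atan2(√a, √(1-a))=2.502837883; dist=6371·c=15945.580 ≈ 15945.6 km; running total=43038.4 km
Leg 3 bearing: y=sinΔλ·cosφ2=0.43575606, x=cosφ1·sinφ2-sinφ1·cosφ2·cosΔλ=-0.40689870; θ=atan2(y, x)=133.0386° ≈ 133.0°

Leg 1: dist=16980.4 km, bearing=175.3°
Leg 2: dist=10112.4 km, bearing=335.4°
Leg 3: dist=15945.6 km, bearing=133.0°
Total: 43038.4 km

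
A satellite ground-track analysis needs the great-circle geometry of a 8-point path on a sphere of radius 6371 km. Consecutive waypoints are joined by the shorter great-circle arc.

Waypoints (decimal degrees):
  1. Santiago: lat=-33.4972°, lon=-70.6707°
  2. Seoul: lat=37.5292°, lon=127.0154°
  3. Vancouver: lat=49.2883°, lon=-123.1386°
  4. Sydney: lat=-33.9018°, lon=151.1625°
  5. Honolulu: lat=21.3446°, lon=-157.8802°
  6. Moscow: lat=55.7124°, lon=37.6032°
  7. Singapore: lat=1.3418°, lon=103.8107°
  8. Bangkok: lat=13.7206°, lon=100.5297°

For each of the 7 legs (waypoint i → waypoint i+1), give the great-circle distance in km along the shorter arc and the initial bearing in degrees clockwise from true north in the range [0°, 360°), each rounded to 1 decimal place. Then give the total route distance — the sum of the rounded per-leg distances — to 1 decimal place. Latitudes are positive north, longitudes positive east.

Leg 1: dist=18355.6 km, bearing=290.7°
Leg 2: dist=8158.7 km, bearing=39.8°
Leg 3: dist=12506.0 km, bearing=243.6°
Leg 4: dist=8173.3 km, bearing=49.0°
Leg 5: dist=11322.5 km, bearing=351.2°
Leg 6: dist=8420.4 km, bearing=109.3°
Leg 7: dist=1423.0 km, bearing=345.5°
Total: 68359.5 km

Leg 1: φ1=-0.5846364, φ2=0.6550081, Δφ=1.2396445, Δλ=3.4502733 rad; a=sin²(Δφ/2)+cosφ1·cosφ2·sin²(Δλ/2)=0.9831336873; c=2·atan2(√a, √(1-a))=2.881116173; dist=6371·c=18355.591 ≈ 18355.6 km; running total=18355.6 km
Leg 1 bearing: y=sinΔλ·cosφ2=-0.24092800, x=cosφ1·sinφ2-sinφ1·cosφ2·cosΔλ=0.09100034; θ=atan2(y, x)=-69.3081° <0 so +360° → 290.6919° ≈ 290.7°
Leg 2: φ1=0.6550081, φ2=0.8602431, Δφ=0.2052350, Δλ=-4.3660109 rad; a=sin²(Δφ/2)+cosφ1·cosφ2·sin²(Δλ/2)=0.3569298034; c=2·atan2(√a, √(1-a))=1.280599953; dist=6371·c=8158.702 ≈ 8158.7 km; running total=26514.3 km
Leg 2 bearing: y=sinΔλ·cosφ2=0.61351491, x=cosφ1·sinφ2-sinφ1·cosφ2·cosΔλ=0.73601843; θ=atan2(y, x)=39.8132° ≈ 39.8°
Leg 3: φ1=0.8602431, φ2=-0.5916980, Δφ=-1.4519412, Δλ=4.7874573 rad; a=sin²(Δφ/2)+cosφ1·cosφ2·sin²(Δλ/2)=0.6910949256; c=2·atan2(√a, √(1-a))=1.962961219; dist=6371·c=12506.026 ≈ 12506.0 km; running total=39020.3 km
Leg 3 bearing: y=sinΔλ·cosφ2=-0.82765724, x=cosφ1·sinφ2-sinφ1·cosφ2·cosΔλ=-0.41099198; θ=atan2(y, x)=-116.4077° <0 so +360° → 243.5923° ≈ 243.6°
Leg 4: φ1=-0.5916980, φ2=0.3725335, Δφ=0.9642316, Δλ=-5.3938126 rad; a=sin²(Δφ/2)+cosφ1·cosφ2·sin²(Δλ/2)=0.3580315203; c=2·atan2(√a, √(1-a))=1.282898751; dist=6371·c=8173.348 ≈ 8173.3 km; running total=47193.6 km
Leg 4 bearing: y=sinΔλ·cosφ2=0.72340307, x=cosφ1·sinφ2-sinφ1·cosφ2·cosΔλ=0.62933917; θ=atan2(y, x)=48.9777° ≈ 49.0°
Leg 5: φ1=0.3725335, φ2=0.9723648, Δφ=0.5998313, Δλ=3.4118290 rad; a=sin²(Δφ/2)+cosφ1·cosφ2·sin²(Δλ/2)=0.6024694397; c=2·atan2(√a, √(1-a))=1.777197588; dist=6371·c=11322.526 ≈ 11322.5 km; running total=58516.1 km
Leg 5 bearing: y=sinΔλ·cosφ2=-0.15039072, x=cosφ1·sinφ2-sinφ1·cosφ2·cosΔλ=0.96715184; θ=atan2(y, x)=-8.8386° <0 so +360° → 351.1614° ≈ 351.2°
Leg 6: φ1=0.9723648, φ2=0.0234188, Δφ=-0.9489460, Δλ=1.1555389 rad; a=sin²(Δφ/2)+cosφ1·cosφ2·sin²(Δλ/2)=0.3767231588; c=2·atan2(√a, √(1-a))=1.321673787; dist=6371·c=8420.384 ≈ 8420.4 km; running total=66936.5 km
Leg 6 bearing: y=sinΔλ·cosφ2=0.91476158, x=cosφ1·sinφ2-sinφ1·cosφ2·cosΔλ=-0.32003521; θ=atan2(y, x)=109.2827° ≈ 109.3°
Leg 7: φ1=0.0234188, φ2=0.2394696, Δφ=0.2160508, Δλ=-0.0572643 rad; a=sin²(Δφ/2)+cosφ1·cosφ2·sin²(Δλ/2)=0.0124201361; c=2·atan2(√a, √(1-a))=0.223355316; dist=6371·c=1422.997 ≈ 1423.0 km; running total=68359.5 km
Leg 7 bearing: y=sinΔλ·cosφ2=-0.05559976, x=cosφ1·sinφ2-sinφ1·cosφ2·cosΔλ=0.21441122; θ=atan2(y, x)=-14.5374° <0 so +360° → 345.4626° ≈ 345.5°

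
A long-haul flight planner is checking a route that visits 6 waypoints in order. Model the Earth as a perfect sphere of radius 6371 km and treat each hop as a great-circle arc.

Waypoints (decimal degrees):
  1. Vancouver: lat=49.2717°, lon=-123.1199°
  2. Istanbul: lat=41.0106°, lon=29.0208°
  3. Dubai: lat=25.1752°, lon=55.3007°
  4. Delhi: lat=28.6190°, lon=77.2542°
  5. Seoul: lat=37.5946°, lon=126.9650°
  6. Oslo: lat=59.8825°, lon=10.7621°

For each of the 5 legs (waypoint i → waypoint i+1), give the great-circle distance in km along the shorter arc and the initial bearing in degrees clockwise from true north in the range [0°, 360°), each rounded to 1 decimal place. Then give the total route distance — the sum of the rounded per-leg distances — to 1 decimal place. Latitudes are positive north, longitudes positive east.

Leg 1: dist=9612.3 km, bearing=20.7°
Leg 2: dist=2995.8 km, bearing=117.8°
Leg 3: dist=2207.2 km, bearing=75.1°
Leg 4: dist=4681.2 km, bearing=64.4°
Leg 5: dist=7714.8 km, bearing=331.2°
Total: 27211.3 km

Leg 1: φ1=0.8599534, φ2=0.7157700, Δφ=-0.1441834, Δλ=2.6553561 rad; a=sin²(Δφ/2)+cosφ1·cosφ2·sin²(Δλ/2)=0.4690043545; c=2·atan2(√a, √(1-a))=1.508765262; dist=6371·c=9612.343 ≈ 9612.3 km; running total=9612.3 km
Leg 1 bearing: y=sinΔλ·cosφ2=0.35262051, x=cosφ1·sinφ2-sinφ1·cosφ2·cosΔλ=0.93371080; θ=atan2(y, x)=20.6893° ≈ 20.7°
Leg 2: φ1=0.7157700, φ2=0.4393901, Δφ=-0.2763799, Δλ=0.4586708 rad; a=sin²(Δφ/2)+cosφ1·cosφ2·sin²(Δλ/2)=0.0542674217; c=2·atan2(√a, √(1-a))=0.470227670; dist=6371·c=2995.820 ≈ 2995.8 km; running total=12608.1 km
Leg 2 bearing: y=sinΔλ·cosφ2=0.40069977, x=cosφ1·sinφ2-sinφ1·cosφ2·cosΔλ=-0.21149366; θ=atan2(y, x)=117.8256° ≈ 117.8°
Leg 3: φ1=0.4393901, φ2=0.4994958, Δφ=0.0601056, Δλ=0.3831609 rad; a=sin²(Δφ/2)+cosφ1·cosφ2·sin²(Δλ/2)=0.0297063153; c=2·atan2(√a, √(1-a))=0.346440308; dist=6371·c=2207.171 ≈ 2207.2 km; running total=14815.3 km
Leg 3 bearing: y=sinΔλ·cosφ2=0.32817807, x=cosφ1·sinφ2-sinφ1·cosφ2·cosΔλ=0.08714673; θ=atan2(y, x)=75.1285° ≈ 75.1°
Leg 4: φ1=0.4994958, φ2=0.6561496, Δφ=0.1566538, Δλ=0.8676171 rad; a=sin²(Δφ/2)+cosφ1·cosφ2·sin²(Δλ/2)=0.1290087454; c=2·atan2(√a, √(1-a))=0.734773669; dist=6371·c=4681.243 ≈ 4681.2 km; running total=19496.5 km
Leg 4 bearing: y=sinΔλ·cosφ2=0.60439466, x=cosφ1·sinφ2-sinφ1·cosφ2·cosΔλ=0.29011902; θ=atan2(y, x)=64.3583° ≈ 64.4°
Leg 5: φ1=0.6561496, φ2=1.0451468, Δφ=0.3889972, Δλ=-2.0281232 rad; a=sin²(Δφ/2)+cosφ1·cosφ2·sin²(Δλ/2)=0.3239210281; c=2·atan2(√a, √(1-a))=1.210920579; dist=6371·c=7714.775 ≈ 7714.8 km; running total=27211.3 km
Leg 5 bearing: y=sinΔλ·cosφ2=-0.45021057, x=cosφ1·sinφ2-sinφ1·cosφ2·cosΔλ=0.82054569; θ=atan2(y, x)=-28.7524° <0 so +360° → 331.2476° ≈ 331.2°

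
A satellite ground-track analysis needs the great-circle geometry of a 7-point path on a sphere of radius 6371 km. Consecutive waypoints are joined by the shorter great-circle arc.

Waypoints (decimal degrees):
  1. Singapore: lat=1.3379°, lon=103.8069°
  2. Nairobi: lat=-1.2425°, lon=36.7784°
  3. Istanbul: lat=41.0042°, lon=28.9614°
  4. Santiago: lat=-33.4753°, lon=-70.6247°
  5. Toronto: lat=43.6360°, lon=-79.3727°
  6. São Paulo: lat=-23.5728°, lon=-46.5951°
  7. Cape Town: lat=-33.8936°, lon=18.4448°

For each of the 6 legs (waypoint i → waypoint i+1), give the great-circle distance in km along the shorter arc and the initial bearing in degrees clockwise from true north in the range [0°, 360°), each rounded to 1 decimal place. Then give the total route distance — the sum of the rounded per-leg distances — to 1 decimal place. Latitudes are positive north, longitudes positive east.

Leg 1: dist=7458.1 km, bearing=268.1°
Leg 2: dist=4763.7 km, bearing=351.3°
Leg 3: dist=13101.2 km, bearing=248.4°
Leg 4: dist=8620.2 km, bearing=353.5°
Leg 5: dist=8187.8 km, bearing=148.9°
Leg 6: dist=6342.5 km, bearing=116.2°
Total: 48473.5 km

Leg 1: φ1=0.0233508, φ2=-0.0216857, Δφ=-0.0450365, Δλ=-1.1698680 rad; a=sin²(Δφ/2)+cosφ1·cosφ2·sin²(Δλ/2)=0.3052156109; c=2·atan2(√a, √(1-a))=1.170632992; dist=6371·c=7458.103 ≈ 7458.1 km; running total=7458.1 km
Leg 1 bearing: y=sinΔλ·cosφ2=-0.92048262, x=cosφ1·sinφ2-sinφ1·cosφ2·cosΔλ=-0.03078831; θ=atan2(y, x)=-91.9157° <0 so +360° → 268.0843° ≈ 268.1°
Leg 2: φ1=-0.0216857, φ2=0.7156583, Δφ=0.7373440, Δλ=-0.1364324 rad; a=sin²(Δφ/2)+cosφ1·cosφ2·sin²(Δλ/2)=0.1333770846; c=2·atan2(√a, √(1-a))=0.747713046; dist=6371·c=4763.680 ≈ 4763.7 km; running total=12221.8 km
Leg 2 bearing: y=sinΔλ·cosφ2=-0.10264115, x=cosφ1·sinφ2-sinφ1·cosφ2·cosΔλ=0.67217211; θ=atan2(y, x)=-8.6820° <0 so +360° → 351.3180° ≈ 351.3°
Leg 3: φ1=0.7156583, φ2=-0.5842542, Δφ=-1.2999125, Δλ=-1.7381053 rad; a=sin²(Δφ/2)+cosφ1·cosφ2·sin²(Δλ/2)=0.7333625315; c=2·atan2(√a, √(1-a))=2.056380477; dist=6371·c=13101.200 ≈ 13101.2 km; running total=25323.0 km
Leg 3 bearing: y=sinΔλ·cosφ2=-0.82247637, x=cosφ1·sinφ2-sinφ1·cosφ2·cosΔλ=-0.32511589; θ=atan2(y, x)=-111.5683° <0 so +360° → 248.4317° ≈ 248.4°
Leg 4: φ1=-0.5842542, φ2=0.7615919, Δφ=1.3458461, Δλ=-0.1526814 rad; a=sin²(Δφ/2)+cosφ1·cosφ2·sin²(Δλ/2)=0.3919824683; c=2·atan2(√a, √(1-a))=1.353044524; dist=6371·c=8620.247 ≈ 8620.2 km; running total=33943.2 km
Leg 4 bearing: y=sinΔλ·cosφ2=-0.11007257, x=cosφ1·sinφ2-sinφ1·cosφ2·cosΔλ=0.97016127; θ=atan2(y, x)=-6.4730° <0 so +360° → 353.5270° ≈ 353.5°
Leg 5: φ1=0.7615919, φ2=-0.4114230, Δφ=-1.1730148, Δλ=0.5720770 rad; a=sin²(Δφ/2)+cosφ1·cosφ2·sin²(Δλ/2)=0.3591224064; c=2·atan2(√a, √(1-a))=1.285173409; dist=6371·c=8187.840 ≈ 8187.8 km; running total=42131.0 km
Leg 5 bearing: y=sinΔλ·cosφ2=0.49620288, x=cosφ1·sinφ2-sinφ1·cosφ2·cosΔλ=-0.82121661; θ=atan2(y, x)=148.8584° ≈ 148.9°
Leg 6: φ1=-0.4114230, φ2=-0.5915549, Δφ=-0.1801319, Δλ=1.1351604 rad; a=sin²(Δφ/2)+cosφ1·cosφ2·sin²(Δλ/2)=0.2279681541; c=2·atan2(√a, √(1-a))=0.995523539; dist=6371·c=6342.480 ≈ 6342.5 km; running total=48473.5 km
Leg 6 bearing: y=sinΔλ·cosφ2=0.75254717, x=cosφ1·sinφ2-sinφ1·cosφ2·cosΔλ=-0.37103565; θ=atan2(y, x)=116.2451° ≈ 116.2°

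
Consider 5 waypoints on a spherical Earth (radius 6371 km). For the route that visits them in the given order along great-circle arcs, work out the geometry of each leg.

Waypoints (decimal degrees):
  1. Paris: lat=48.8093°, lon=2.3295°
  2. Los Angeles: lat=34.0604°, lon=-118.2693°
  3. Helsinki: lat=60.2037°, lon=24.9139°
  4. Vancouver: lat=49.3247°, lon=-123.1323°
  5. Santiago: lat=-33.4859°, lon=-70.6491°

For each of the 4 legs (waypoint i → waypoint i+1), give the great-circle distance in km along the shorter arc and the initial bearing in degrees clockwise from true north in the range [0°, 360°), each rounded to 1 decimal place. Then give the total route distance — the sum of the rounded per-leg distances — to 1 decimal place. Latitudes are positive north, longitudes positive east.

Leg 1: dist=9088.6 km, bearing=313.9°
Leg 2: dist=9006.6 km, bearing=17.5°
Leg 3: dist=7501.1 km, bearing=338.1°
Leg 4: dist=10565.1 km, bearing=138.4°
Total: 36161.4 km

Leg 1: φ1=0.8518830, φ2=0.5944661, Δφ=-0.2574169, Δλ=-2.1048461 rad; a=sin²(Δφ/2)+cosφ1·cosφ2·sin²(Δλ/2)=0.4281275149; c=2·atan2(√a, √(1-a))=1.426551672; dist=6371·c=9088.561 ≈ 9088.6 km; running total=9088.6 km
Leg 1 bearing: y=sinΔλ·cosφ2=-0.71308852, x=cosφ1·sinφ2-sinφ1·cosφ2·cosΔλ=0.68617939; θ=atan2(y, x)=-46.1017° <0 so +360° → 313.8983° ≈ 313.9°
Leg 2: φ1=0.5944661, φ2=1.0507528, Δφ=0.4562867, Δλ=2.4990183 rad; a=sin²(Δφ/2)+cosφ1·cosφ2·sin²(Δλ/2)=0.4217703829; c=2·atan2(√a, √(1-a))=1.413691616; dist=6371·c=9006.629 ≈ 9006.6 km; running total=18095.2 km
Leg 2 bearing: y=sinΔλ·cosφ2=0.29778222, x=cosφ1·sinφ2-sinφ1·cosφ2·cosΔλ=0.94172515; θ=atan2(y, x)=17.5474° ≈ 17.5°
Leg 3: φ1=1.0507528, φ2=0.8608784, Δφ=-0.1898744, Δλ=-2.5838936 rad; a=sin²(Δφ/2)+cosφ1·cosφ2·sin²(Δλ/2)=0.3083252614; c=2·atan2(√a, √(1-a))=1.177376216; dist=6371·c=7501.064 ≈ 7501.1 km; running total=25596.3 km
Leg 3 bearing: y=sinΔλ·cosφ2=-0.34494048, x=cosφ1·sinφ2-sinφ1·cosφ2·cosΔλ=0.85677258; θ=atan2(y, x)=-21.9299° <0 so +360° → 338.0701° ≈ 338.1°
Leg 4: φ1=0.8608784, φ2=-0.5844392, Δφ=-1.4453176, Δλ=0.9160046 rad; a=sin²(Δφ/2)+cosφ1·cosφ2·sin²(Δλ/2)=0.5436989264; c=2·atan2(√a, √(1-a))=1.658305827; dist=6371·c=10565.066 ≈ 10565.1 km; running total=36161.4 km
Leg 4 bearing: y=sinΔλ·cosφ2=0.66152494, x=cosφ1·sinφ2-sinφ1·cosφ2·cosΔλ=-0.74481297; θ=atan2(y, x)=138.3893° ≈ 138.4°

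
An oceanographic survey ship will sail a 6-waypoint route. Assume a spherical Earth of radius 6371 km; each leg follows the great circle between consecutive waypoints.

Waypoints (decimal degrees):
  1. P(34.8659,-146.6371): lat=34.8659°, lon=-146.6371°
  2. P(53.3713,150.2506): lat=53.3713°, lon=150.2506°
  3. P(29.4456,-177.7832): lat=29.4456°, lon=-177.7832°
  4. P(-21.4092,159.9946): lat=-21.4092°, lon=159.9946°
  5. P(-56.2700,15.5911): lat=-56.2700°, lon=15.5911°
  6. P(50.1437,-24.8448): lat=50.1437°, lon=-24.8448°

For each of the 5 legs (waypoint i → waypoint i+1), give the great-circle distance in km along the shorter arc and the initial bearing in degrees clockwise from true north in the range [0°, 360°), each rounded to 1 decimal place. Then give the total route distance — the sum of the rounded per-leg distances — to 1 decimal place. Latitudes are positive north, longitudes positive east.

Leg 1: dist=5242.2 km, bearing=313.5°
Leg 2: dist=3708.8 km, bearing=123.0°
Leg 3: dist=6135.2 km, bearing=205.4°
Leg 4: dist=10753.3 km, bearing=199.0°
Leg 5: dist=12405.6 km, bearing=333.5°
Total: 38245.1 km

Leg 1: φ1=0.6085248, φ2=0.9315049, Δφ=0.3229802, Δλ=5.1816679 rad; a=sin²(Δφ/2)+cosφ1·cosφ2·sin²(Δλ/2)=0.1599241991; c=2·atan2(√a, √(1-a))=0.822826908; dist=6371·c=5242.230 ≈ 5242.2 km; running total=5242.2 km
Leg 1 bearing: y=sinΔλ·cosφ2=-0.53212837, x=cosφ1·sinφ2-sinφ1·cosφ2·cosΔλ=0.50421543; θ=atan2(y, x)=-46.5428° <0 so +360° → 313.4572° ≈ 313.5°
Leg 2: φ1=0.9315049, φ2=0.5139227, Δφ=-0.4175822, Δλ=-5.7252699 rad; a=sin²(Δφ/2)+cosφ1·cosφ2·sin²(Δλ/2)=0.0823565498; c=2·atan2(√a, √(1-a))=0.582141935; dist=6371·c=3708.826 ≈ 3708.8 km; running total=8951.0 km
Leg 2 bearing: y=sinΔλ·cosφ2=0.46103006, x=cosφ1·sinφ2-sinφ1·cosφ2·cosΔλ=-0.29957816; θ=atan2(y, x)=123.0159° ≈ 123.0°
Leg 3: φ1=0.5139227, φ2=-0.3736610, Δφ=-0.8875837, Δλ=5.8953348 rad; a=sin²(Δφ/2)+cosφ1·cosφ2·sin²(Δλ/2)=0.2144650661; c=2·atan2(√a, √(1-a))=0.962987778; dist=6371·c=6135.195 ≈ 6135.2 km; running total=15086.2 km
Leg 3 bearing: y=sinΔλ·cosφ2=-0.35210268, x=cosφ1·sinφ2-sinφ1·cosφ2·cosΔλ=-0.74155439; θ=atan2(y, x)=-154.6008° <0 so +360° → 205.3992° ≈ 205.4°
Leg 4: φ1=-0.3736610, φ2=-0.9820968, Δφ=-0.6084357, Δλ=-2.5203165 rad; a=sin²(Δφ/2)+cosφ1·cosφ2·sin²(Δλ/2)=0.5583916268; c=2·atan2(√a, √(1-a))=1.687846678; dist=6371·c=10753.271 ≈ 10753.3 km; running total=25839.5 km
Leg 4 bearing: y=sinΔλ·cosφ2=-0.32321364, x=cosφ1·sinφ2-sinφ1·cosφ2·cosΔλ=-0.93909244; θ=atan2(y, x)=-161.0077° <0 so +360° → 198.9923° ≈ 199.0°
Leg 5: φ1=-0.9820968, φ2=0.8751727, Δφ=1.8572694, Δλ=-0.7057396 rad; a=sin²(Δφ/2)+cosφ1·cosφ2·sin²(Δλ/2)=0.6837870815; c=2·atan2(√a, √(1-a))=1.947195556; dist=6371·c=12405.583 ≈ 12405.6 km; running total=38245.1 km
Leg 5 bearing: y=sinΔλ·cosφ2=-0.41566263, x=cosφ1·sinφ2-sinφ1·cosφ2·cosΔλ=0.83193378; θ=atan2(y, x)=-26.5483° <0 so +360° → 333.4517° ≈ 333.5°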